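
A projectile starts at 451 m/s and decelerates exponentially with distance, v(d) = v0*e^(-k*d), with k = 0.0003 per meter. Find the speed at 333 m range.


v = v0*exp(-k*d) = 451*exp(-0.0003*333) = 408.1 m/s

408.1 m/s


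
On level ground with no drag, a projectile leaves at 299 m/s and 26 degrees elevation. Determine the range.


R = v0^2 * sin(2*theta) / g = 299^2 * sin(2*26°) / 9.81 = 7181 m

7181 m


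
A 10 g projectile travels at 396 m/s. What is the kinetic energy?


E = 0.5*m*v^2 = 0.5*0.01*396^2 = 784.1 J

784.1 J


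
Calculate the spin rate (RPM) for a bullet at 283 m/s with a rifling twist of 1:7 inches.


twist_m = 7*0.0254 = 0.1778 m
spin = v/twist = 283/0.1778 = 1591.676 rev/s
RPM = spin*60 = 1591.676*60 ≈ 95501 RPM

95501 RPM


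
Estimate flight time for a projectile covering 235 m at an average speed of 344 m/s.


t = d/v = 235/344 = 0.6831 s

0.6831 s


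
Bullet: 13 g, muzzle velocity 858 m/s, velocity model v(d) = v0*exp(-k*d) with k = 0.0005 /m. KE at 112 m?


v = v0*exp(-k*d) = 858*exp(-0.0005*112) = 811.273 m/s
E = 0.5*m*v^2 = 0.5*0.013*811.273^2 = 4278 J

4278 J


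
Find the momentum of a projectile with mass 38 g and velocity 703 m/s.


p = m*v = 0.038*703 = 26.71 kg·m/s

26.71 kg·m/s


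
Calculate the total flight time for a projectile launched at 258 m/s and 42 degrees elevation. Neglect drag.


T = 2*v0*sin(theta)/g = 2*258*sin(42°)/9.81 = 35.2 s

35.2 s


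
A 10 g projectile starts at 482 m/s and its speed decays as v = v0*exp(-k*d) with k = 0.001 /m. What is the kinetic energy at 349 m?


v = v0*exp(-k*d) = 482*exp(-0.001*349) = 339.999 m/s
E = 0.5*m*v^2 = 0.5*0.01*339.999^2 = 578 J

578 J


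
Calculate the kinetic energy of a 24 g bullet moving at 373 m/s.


E = 0.5*m*v^2 = 0.5*0.024*373^2 = 1670 J

1670 J


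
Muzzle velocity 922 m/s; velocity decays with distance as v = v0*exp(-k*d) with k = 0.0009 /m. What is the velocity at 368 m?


v = v0*exp(-k*d) = 922*exp(-0.0009*368) = 662.1 m/s

662.1 m/s


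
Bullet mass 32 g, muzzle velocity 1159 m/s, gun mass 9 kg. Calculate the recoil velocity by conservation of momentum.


v_recoil = m_p * v_p / m_gun = 0.032 * 1159 / 9 = 4.121 m/s

4.121 m/s


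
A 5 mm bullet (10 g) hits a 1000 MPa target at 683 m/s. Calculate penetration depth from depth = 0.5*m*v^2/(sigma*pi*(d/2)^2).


A = pi*(d/2)^2 = pi*(5/2)^2 = 19.635 mm^2
E = 0.5*m*v^2 = 0.5*0.01*683^2 = 2332.45 J
depth = E/(sigma*A) = 2332.45 J / (1000 MPa * 19.635 mm^2) = 2332.45/(1000 * 19.635) m = 0.11879 m ≈ 118.8 mm

118.8 mm


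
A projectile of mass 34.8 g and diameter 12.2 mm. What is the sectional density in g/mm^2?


SD = m/d^2 = 34.8/12.2^2 = 0.2338 g/mm^2

0.2338 g/mm^2


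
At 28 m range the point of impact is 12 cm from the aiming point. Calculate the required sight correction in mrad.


1 mrad subtends 1 cm per 10 m of range, so adj = error_cm / (dist_m / 10) = 12 / (28/10) = 4.286 mrad

4.286 mrad


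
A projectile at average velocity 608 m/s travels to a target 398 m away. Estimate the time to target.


t = d/v = 398/608 = 0.6546 s

0.6546 s


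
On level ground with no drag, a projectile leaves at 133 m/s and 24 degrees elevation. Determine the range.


R = v0^2 * sin(2*theta) / g = 133^2 * sin(2*24°) / 9.81 = 1340 m

1340 m


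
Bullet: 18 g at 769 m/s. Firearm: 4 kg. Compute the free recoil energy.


v_r = m_p*v_p/m_gun = 0.018*769/4 = 3.4605 m/s, E_r = 0.5*m_gun*v_r^2 = 0.5*4*3.4605^2 = 23.95 J

23.95 J


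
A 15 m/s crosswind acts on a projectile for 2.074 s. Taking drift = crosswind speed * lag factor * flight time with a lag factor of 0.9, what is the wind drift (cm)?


drift = v_wind * lag * t = 15 * 0.9 * 2.074 = 27.999 m ≈ 2800 cm

2800 cm


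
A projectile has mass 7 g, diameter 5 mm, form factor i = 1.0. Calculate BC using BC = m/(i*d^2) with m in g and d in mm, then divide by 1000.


BC = m/(i*d^2*1000) = 7/(1.0 * 5^2 * 1000) = 0.00028

0.00028


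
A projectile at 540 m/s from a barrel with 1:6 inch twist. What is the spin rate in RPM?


twist_m = 6*0.0254 = 0.1524 m
spin = v/twist = 540/0.1524 = 3543.307 rev/s
RPM = spin*60 = 3543.307*60 ≈ 212598 RPM

212598 RPM


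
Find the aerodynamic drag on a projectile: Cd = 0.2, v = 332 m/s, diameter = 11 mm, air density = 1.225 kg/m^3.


A = pi*(d/2)^2 = pi*(11/2000)^2 = 9.50332e-05 m^2
Fd = 0.5*Cd*rho*A*v^2 = 0.5*0.2*1.225*9.50332e-05*332^2 = 1.283 N

1.283 N


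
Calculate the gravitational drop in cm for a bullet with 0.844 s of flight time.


drop = 0.5*g*t^2 = 0.5*9.81*0.844^2 = 3.49401 m ≈ 349.4 cm

349.4 cm


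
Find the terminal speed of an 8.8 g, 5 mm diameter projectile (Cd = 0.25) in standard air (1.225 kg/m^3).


A = pi*(d/2)^2 = pi*(5/2000)^2 = 1.96350e-05 m^2
vt = sqrt(2mg/(Cd*rho*A)) = sqrt(2*0.0088*9.81/(0.25 * 1.225 * 1.96350e-05)) = 169.4 m/s

169.4 m/s


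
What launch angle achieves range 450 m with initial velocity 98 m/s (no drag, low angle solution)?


sin(2*theta) = R*g/v0^2 = 450*9.81/98^2 = 0.459652, theta = arcsin(0.459652)/2 = 13.68°

13.68 degrees


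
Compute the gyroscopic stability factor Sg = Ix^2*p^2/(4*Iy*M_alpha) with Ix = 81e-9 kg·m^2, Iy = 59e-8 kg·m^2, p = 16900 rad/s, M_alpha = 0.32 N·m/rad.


Sg = Ix^2 * p^2 / (4 * Iy * M_alpha) = (81e-9)^2 * 16900^2 / (4 * 59e-8 * 0.32) = 2.481

2.481


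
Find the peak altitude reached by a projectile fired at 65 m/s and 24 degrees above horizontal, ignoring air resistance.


H = (v0*sin(theta))^2 / (2g) = (65*sin(24°))^2 / (2*9.81) = 35.62 m

35.62 m


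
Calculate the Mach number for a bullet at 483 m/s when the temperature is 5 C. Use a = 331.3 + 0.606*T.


a = 331.3 + 0.606*(5) = 334.33 m/s
M = v/a = 483/334.33 = 1.445

1.445


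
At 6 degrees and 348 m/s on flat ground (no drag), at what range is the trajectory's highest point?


R = v0^2*sin(2*theta)/g = 348^2*sin(2*6°)/9.81 = 2566.66 m
apex_dist = R/2 = 2566.66/2 = 1283 m

1283 m


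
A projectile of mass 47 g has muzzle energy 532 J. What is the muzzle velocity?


v = sqrt(2*E/m) = sqrt(2*532/0.047) = 150.5 m/s

150.5 m/s


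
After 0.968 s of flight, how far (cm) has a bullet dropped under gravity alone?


drop = 0.5*g*t^2 = 0.5*9.81*0.968^2 = 4.5961 m ≈ 459.6 cm

459.6 cm


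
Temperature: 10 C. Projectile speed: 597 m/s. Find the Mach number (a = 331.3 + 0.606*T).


a = 331.3 + 0.606*(10) = 337.36 m/s
M = v/a = 597/337.36 = 1.77

1.77


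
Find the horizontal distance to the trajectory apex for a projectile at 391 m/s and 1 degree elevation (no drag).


R = v0^2*sin(2*theta)/g = 391^2*sin(2*1°)/9.81 = 543.881 m
apex_dist = R/2 = 543.881/2 = 271.9 m

271.9 m


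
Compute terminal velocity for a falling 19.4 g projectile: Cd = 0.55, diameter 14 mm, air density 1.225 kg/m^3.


A = pi*(d/2)^2 = pi*(14/2000)^2 = 1.53938e-04 m^2
vt = sqrt(2mg/(Cd*rho*A)) = sqrt(2*0.0194*9.81/(0.55 * 1.225 * 1.53938e-04)) = 60.58 m/s

60.58 m/s


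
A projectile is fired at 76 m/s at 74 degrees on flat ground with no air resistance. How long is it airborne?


T = 2*v0*sin(theta)/g = 2*76*sin(74°)/9.81 = 14.89 s

14.89 s


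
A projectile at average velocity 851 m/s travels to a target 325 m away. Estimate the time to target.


t = d/v = 325/851 = 0.3819 s

0.3819 s


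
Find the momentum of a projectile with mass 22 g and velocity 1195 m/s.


p = m*v = 0.022*1195 = 26.29 kg·m/s

26.29 kg·m/s


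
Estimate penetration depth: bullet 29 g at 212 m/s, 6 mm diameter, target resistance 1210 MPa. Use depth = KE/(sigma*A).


A = pi*(d/2)^2 = pi*(6/2)^2 = 28.2743 mm^2
E = 0.5*m*v^2 = 0.5*0.029*212^2 = 651.688 J
depth = E/(sigma*A) = 651.688 J / (1210 MPa * 28.2743 mm^2) = 651.688/(1210 * 28.2743) m = 0.0190486 m ≈ 19.05 mm

19.05 mm


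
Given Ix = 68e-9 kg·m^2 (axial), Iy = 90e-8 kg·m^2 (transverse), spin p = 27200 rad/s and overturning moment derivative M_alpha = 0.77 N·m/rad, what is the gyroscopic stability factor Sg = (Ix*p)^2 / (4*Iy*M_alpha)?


Sg = Ix^2 * p^2 / (4 * Iy * M_alpha) = (68e-9)^2 * 27200^2 / (4 * 90e-8 * 0.77) = 1.234

1.234


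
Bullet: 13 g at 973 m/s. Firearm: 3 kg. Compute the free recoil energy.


v_r = m_p*v_p/m_gun = 0.013*973/3 = 4.21633 m/s, E_r = 0.5*m_gun*v_r^2 = 0.5*3*4.21633^2 = 26.67 J

26.67 J


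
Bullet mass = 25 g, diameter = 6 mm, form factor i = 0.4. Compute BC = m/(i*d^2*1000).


BC = m/(i*d^2*1000) = 25/(0.4 * 6^2 * 1000) = 0.001736

0.001736


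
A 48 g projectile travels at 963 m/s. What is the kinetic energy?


E = 0.5*m*v^2 = 0.5*0.048*963^2 = 22257 J

22257 J


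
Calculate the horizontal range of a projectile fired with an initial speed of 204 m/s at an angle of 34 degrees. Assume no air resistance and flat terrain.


R = v0^2 * sin(2*theta) / g = 204^2 * sin(2*34°) / 9.81 = 3933 m

3933 m


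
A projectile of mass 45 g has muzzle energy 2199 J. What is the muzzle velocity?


v = sqrt(2*E/m) = sqrt(2*2199/0.045) = 312.6 m/s

312.6 m/s


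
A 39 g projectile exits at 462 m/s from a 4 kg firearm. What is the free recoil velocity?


v_recoil = m_p * v_p / m_gun = 0.039 * 462 / 4 = 4.505 m/s

4.505 m/s


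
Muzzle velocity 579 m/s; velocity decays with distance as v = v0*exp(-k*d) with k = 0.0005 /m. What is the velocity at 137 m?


v = v0*exp(-k*d) = 579*exp(-0.0005*137) = 540.7 m/s

540.7 m/s


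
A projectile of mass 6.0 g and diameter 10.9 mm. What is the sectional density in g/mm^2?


SD = m/d^2 = 6.0/10.9^2 = 0.0505 g/mm^2

0.0505 g/mm^2


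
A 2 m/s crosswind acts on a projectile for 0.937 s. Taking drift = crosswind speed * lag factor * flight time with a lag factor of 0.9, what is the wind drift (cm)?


drift = v_wind * lag * t = 2 * 0.9 * 0.937 = 1.6866 m ≈ 168.7 cm

168.7 cm


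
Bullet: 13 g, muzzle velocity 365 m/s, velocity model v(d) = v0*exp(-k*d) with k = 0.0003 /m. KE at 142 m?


v = v0*exp(-k*d) = 365*exp(-0.0003*142) = 349.778 m/s
E = 0.5*m*v^2 = 0.5*0.013*349.778^2 = 795.2 J

795.2 J


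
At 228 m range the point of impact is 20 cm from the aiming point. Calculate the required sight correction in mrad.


1 mrad subtends 1 cm per 10 m of range, so adj = error_cm / (dist_m / 10) = 20 / (228/10) = 0.8772 mrad

0.8772 mrad


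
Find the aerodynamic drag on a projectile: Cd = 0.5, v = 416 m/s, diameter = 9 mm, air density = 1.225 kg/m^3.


A = pi*(d/2)^2 = pi*(9/2000)^2 = 6.36173e-05 m^2
Fd = 0.5*Cd*rho*A*v^2 = 0.5*0.5*1.225*6.36173e-05*416^2 = 3.372 N

3.372 N


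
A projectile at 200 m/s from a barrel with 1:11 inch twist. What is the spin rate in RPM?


twist_m = 11*0.0254 = 0.2794 m
spin = v/twist = 200/0.2794 = 715.8196 rev/s
RPM = spin*60 = 715.8196*60 ≈ 42949 RPM

42949 RPM


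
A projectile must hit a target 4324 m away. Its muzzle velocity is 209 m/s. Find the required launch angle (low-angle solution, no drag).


sin(2*theta) = R*g/v0^2 = 4324*9.81/209^2 = 0.971096, theta = arcsin(0.971096)/2 = 38.1°

38.1 degrees


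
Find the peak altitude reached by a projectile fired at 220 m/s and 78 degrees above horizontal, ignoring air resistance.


H = (v0*sin(theta))^2 / (2g) = (220*sin(78°))^2 / (2*9.81) = 2360 m

2360 m


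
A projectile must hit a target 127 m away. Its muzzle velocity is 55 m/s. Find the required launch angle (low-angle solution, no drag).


sin(2*theta) = R*g/v0^2 = 127*9.81/55^2 = 0.411858, theta = arcsin(0.411858)/2 = 12.16°

12.16 degrees


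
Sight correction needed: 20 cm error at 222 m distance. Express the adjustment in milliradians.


1 mrad subtends 1 cm per 10 m of range, so adj = error_cm / (dist_m / 10) = 20 / (222/10) = 0.9009 mrad

0.9009 mrad


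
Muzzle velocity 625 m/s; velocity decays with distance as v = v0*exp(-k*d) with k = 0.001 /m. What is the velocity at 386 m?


v = v0*exp(-k*d) = 625*exp(-0.001*386) = 424.9 m/s

424.9 m/s


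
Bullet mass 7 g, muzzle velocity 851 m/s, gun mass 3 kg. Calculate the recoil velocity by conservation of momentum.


v_recoil = m_p * v_p / m_gun = 0.007 * 851 / 3 = 1.986 m/s

1.986 m/s


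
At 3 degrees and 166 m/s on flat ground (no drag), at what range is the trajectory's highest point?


R = v0^2*sin(2*theta)/g = 166^2*sin(2*3°)/9.81 = 293.617 m
apex_dist = R/2 = 293.617/2 = 146.8 m

146.8 m


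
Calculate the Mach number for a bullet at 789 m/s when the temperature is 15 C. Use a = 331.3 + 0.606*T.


a = 331.3 + 0.606*(15) = 340.39 m/s
M = v/a = 789/340.39 = 2.318

2.318


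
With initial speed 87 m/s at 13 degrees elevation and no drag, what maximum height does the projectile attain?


H = (v0*sin(theta))^2 / (2g) = (87*sin(13°))^2 / (2*9.81) = 19.52 m

19.52 m


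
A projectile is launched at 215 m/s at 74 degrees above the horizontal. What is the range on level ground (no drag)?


R = v0^2 * sin(2*theta) / g = 215^2 * sin(2*74°) / 9.81 = 2497 m

2497 m


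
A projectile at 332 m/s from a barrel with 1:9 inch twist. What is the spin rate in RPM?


twist_m = 9*0.0254 = 0.2286 m
spin = v/twist = 332/0.2286 = 1452.318 rev/s
RPM = spin*60 = 1452.318*60 ≈ 87139 RPM

87139 RPM


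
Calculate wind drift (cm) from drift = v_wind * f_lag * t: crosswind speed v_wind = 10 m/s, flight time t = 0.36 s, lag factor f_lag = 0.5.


drift = v_wind * lag * t = 10 * 0.5 * 0.36 = 1.8 m ≈ 180 cm

180 cm


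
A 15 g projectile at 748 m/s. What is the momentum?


p = m*v = 0.015*748 = 11.22 kg·m/s

11.22 kg·m/s


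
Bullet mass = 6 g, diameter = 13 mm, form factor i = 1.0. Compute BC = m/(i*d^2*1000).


BC = m/(i*d^2*1000) = 6/(1.0 * 13^2 * 1000) = 3.55e-05

3.55e-05


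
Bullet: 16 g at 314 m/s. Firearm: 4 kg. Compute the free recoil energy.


v_r = m_p*v_p/m_gun = 0.016*314/4 = 1.256 m/s, E_r = 0.5*m_gun*v_r^2 = 0.5*4*1.256^2 = 3.155 J

3.155 J


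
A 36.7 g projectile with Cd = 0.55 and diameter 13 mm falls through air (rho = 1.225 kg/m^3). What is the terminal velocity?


A = pi*(d/2)^2 = pi*(13/2000)^2 = 1.32732e-04 m^2
vt = sqrt(2mg/(Cd*rho*A)) = sqrt(2*0.0367*9.81/(0.55 * 1.225 * 1.32732e-04)) = 89.73 m/s

89.73 m/s


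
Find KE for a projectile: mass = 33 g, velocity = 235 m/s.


E = 0.5*m*v^2 = 0.5*0.033*235^2 = 911.2 J

911.2 J


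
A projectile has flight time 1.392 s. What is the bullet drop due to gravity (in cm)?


drop = 0.5*g*t^2 = 0.5*9.81*1.392^2 = 9.50424 m ≈ 950.4 cm

950.4 cm


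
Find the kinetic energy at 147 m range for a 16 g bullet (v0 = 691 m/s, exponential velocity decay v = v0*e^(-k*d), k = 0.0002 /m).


v = v0*exp(-k*d) = 691*exp(-0.0002*147) = 670.98 m/s
E = 0.5*m*v^2 = 0.5*0.016*670.98^2 = 3602 J

3602 J


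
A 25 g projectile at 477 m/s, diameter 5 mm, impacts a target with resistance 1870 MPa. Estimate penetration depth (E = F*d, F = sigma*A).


A = pi*(d/2)^2 = pi*(5/2)^2 = 19.635 mm^2
E = 0.5*m*v^2 = 0.5*0.025*477^2 = 2844.11 J
depth = E/(sigma*A) = 2844.11 J / (1870 MPa * 19.635 mm^2) = 2844.11/(1870 * 19.635) m = 0.0774596 m ≈ 77.46 mm

77.46 mm


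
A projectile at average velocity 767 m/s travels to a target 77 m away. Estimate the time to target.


t = d/v = 77/767 = 0.1004 s

0.1004 s


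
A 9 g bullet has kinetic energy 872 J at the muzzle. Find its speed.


v = sqrt(2*E/m) = sqrt(2*872/0.009) = 440.2 m/s

440.2 m/s


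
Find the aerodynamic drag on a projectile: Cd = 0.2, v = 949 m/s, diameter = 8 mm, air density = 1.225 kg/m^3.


A = pi*(d/2)^2 = pi*(8/2000)^2 = 5.02655e-05 m^2
Fd = 0.5*Cd*rho*A*v^2 = 0.5*0.2*1.225*5.02655e-05*949^2 = 5.545 N

5.545 N


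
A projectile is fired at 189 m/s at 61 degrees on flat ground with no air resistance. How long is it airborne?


T = 2*v0*sin(theta)/g = 2*189*sin(61°)/9.81 = 33.7 s

33.7 s


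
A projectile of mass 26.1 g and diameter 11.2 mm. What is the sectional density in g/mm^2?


SD = m/d^2 = 26.1/11.2^2 = 0.2081 g/mm^2

0.2081 g/mm^2


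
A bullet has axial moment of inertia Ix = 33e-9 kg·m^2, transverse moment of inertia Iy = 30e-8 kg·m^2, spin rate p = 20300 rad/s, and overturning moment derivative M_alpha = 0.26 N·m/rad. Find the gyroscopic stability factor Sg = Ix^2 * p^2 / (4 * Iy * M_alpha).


Sg = Ix^2 * p^2 / (4 * Iy * M_alpha) = (33e-9)^2 * 20300^2 / (4 * 30e-8 * 0.26) = 1.438

1.438


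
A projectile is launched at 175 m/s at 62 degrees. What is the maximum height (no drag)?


H = (v0*sin(theta))^2 / (2g) = (175*sin(62°))^2 / (2*9.81) = 1217 m

1217 m


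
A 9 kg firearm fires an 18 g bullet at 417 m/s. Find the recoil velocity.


v_recoil = m_p * v_p / m_gun = 0.018 * 417 / 9 = 0.834 m/s

0.834 m/s


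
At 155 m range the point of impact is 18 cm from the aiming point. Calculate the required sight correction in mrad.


1 mrad subtends 1 cm per 10 m of range, so adj = error_cm / (dist_m / 10) = 18 / (155/10) = 1.161 mrad

1.161 mrad


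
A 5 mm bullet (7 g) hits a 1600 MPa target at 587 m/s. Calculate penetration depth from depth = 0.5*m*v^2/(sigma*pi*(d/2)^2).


A = pi*(d/2)^2 = pi*(5/2)^2 = 19.635 mm^2
E = 0.5*m*v^2 = 0.5*0.007*587^2 = 1205.99 J
depth = E/(sigma*A) = 1205.99 J / (1600 MPa * 19.635 mm^2) = 1205.99/(1600 * 19.635) m = 0.0383879 m ≈ 38.39 mm

38.39 mm


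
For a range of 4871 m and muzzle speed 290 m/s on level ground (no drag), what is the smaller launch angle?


sin(2*theta) = R*g/v0^2 = 4871*9.81/290^2 = 0.568187, theta = arcsin(0.568187)/2 = 17.31°

17.31 degrees


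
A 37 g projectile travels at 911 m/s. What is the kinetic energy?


E = 0.5*m*v^2 = 0.5*0.037*911^2 = 15354 J

15354 J


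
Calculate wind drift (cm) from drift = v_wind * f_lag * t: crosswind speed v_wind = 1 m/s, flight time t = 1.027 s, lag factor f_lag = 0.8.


drift = v_wind * lag * t = 1 * 0.8 * 1.027 = 0.8216 m ≈ 82.16 cm

82.16 cm


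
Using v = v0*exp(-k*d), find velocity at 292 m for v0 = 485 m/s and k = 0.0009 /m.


v = v0*exp(-k*d) = 485*exp(-0.0009*292) = 372.9 m/s

372.9 m/s


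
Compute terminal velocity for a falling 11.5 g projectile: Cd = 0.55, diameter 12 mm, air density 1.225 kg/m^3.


A = pi*(d/2)^2 = pi*(12/2000)^2 = 1.13097e-04 m^2
vt = sqrt(2mg/(Cd*rho*A)) = sqrt(2*0.0115*9.81/(0.55 * 1.225 * 1.13097e-04)) = 54.42 m/s

54.42 m/s


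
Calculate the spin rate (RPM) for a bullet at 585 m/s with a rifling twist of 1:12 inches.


twist_m = 12*0.0254 = 0.3048 m
spin = v/twist = 585/0.3048 = 1919.291 rev/s
RPM = spin*60 = 1919.291*60 ≈ 115157 RPM

115157 RPM


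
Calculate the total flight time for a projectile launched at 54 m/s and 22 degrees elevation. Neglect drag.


T = 2*v0*sin(theta)/g = 2*54*sin(22°)/9.81 = 4.124 s

4.124 s


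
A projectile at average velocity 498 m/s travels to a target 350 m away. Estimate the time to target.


t = d/v = 350/498 = 0.7028 s

0.7028 s


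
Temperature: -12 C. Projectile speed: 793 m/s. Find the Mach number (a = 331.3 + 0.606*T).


a = 331.3 + 0.606*(-12) = 324.028 m/s
M = v/a = 793/324.028 = 2.447

2.447


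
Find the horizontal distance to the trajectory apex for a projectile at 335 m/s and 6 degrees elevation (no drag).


R = v0^2*sin(2*theta)/g = 335^2*sin(2*6°)/9.81 = 2378.48 m
apex_dist = R/2 = 2378.48/2 = 1189 m

1189 m


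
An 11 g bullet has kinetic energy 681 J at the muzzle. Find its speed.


v = sqrt(2*E/m) = sqrt(2*681/0.011) = 351.9 m/s

351.9 m/s


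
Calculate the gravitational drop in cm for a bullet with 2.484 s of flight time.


drop = 0.5*g*t^2 = 0.5*9.81*2.484^2 = 30.2651 m ≈ 3027 cm

3027 cm


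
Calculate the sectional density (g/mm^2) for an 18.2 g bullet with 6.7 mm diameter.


SD = m/d^2 = 18.2/6.7^2 = 0.4054 g/mm^2

0.4054 g/mm^2


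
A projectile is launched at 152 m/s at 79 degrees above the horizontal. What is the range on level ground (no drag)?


R = v0^2 * sin(2*theta) / g = 152^2 * sin(2*79°) / 9.81 = 882.3 m

882.3 m


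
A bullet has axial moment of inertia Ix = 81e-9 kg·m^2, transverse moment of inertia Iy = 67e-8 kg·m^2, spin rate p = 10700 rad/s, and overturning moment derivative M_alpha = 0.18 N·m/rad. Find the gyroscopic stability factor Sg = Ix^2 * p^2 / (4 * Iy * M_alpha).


Sg = Ix^2 * p^2 / (4 * Iy * M_alpha) = (81e-9)^2 * 10700^2 / (4 * 67e-8 * 0.18) = 1.557

1.557


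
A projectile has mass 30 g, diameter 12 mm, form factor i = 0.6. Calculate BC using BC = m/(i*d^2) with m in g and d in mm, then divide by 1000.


BC = m/(i*d^2*1000) = 30/(0.6 * 12^2 * 1000) = 0.0003472

0.0003472


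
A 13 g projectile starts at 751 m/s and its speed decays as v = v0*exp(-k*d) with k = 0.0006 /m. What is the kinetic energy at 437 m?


v = v0*exp(-k*d) = 751*exp(-0.0006*437) = 577.787 m/s
E = 0.5*m*v^2 = 0.5*0.013*577.787^2 = 2170 J

2170 J


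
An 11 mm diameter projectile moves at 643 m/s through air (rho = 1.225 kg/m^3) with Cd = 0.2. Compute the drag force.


A = pi*(d/2)^2 = pi*(11/2000)^2 = 9.50332e-05 m^2
Fd = 0.5*Cd*rho*A*v^2 = 0.5*0.2*1.225*9.50332e-05*643^2 = 4.813 N

4.813 N


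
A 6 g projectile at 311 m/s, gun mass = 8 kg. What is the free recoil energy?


v_r = m_p*v_p/m_gun = 0.006*311/8 = 0.23325 m/s, E_r = 0.5*m_gun*v_r^2 = 0.5*8*0.23325^2 = 0.2176 J

0.2176 J


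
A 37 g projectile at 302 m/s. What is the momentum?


p = m*v = 0.037*302 = 11.17 kg·m/s

11.17 kg·m/s


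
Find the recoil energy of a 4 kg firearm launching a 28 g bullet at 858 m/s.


v_r = m_p*v_p/m_gun = 0.028*858/4 = 6.006 m/s, E_r = 0.5*m_gun*v_r^2 = 0.5*4*6.006^2 = 72.14 J

72.14 J


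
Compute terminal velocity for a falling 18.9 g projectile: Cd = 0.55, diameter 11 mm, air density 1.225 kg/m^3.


A = pi*(d/2)^2 = pi*(11/2000)^2 = 9.50332e-05 m^2
vt = sqrt(2mg/(Cd*rho*A)) = sqrt(2*0.0189*9.81/(0.55 * 1.225 * 9.50332e-05)) = 76.1 m/s

76.1 m/s


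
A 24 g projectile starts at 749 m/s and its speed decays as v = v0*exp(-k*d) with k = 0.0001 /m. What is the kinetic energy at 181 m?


v = v0*exp(-k*d) = 749*exp(-0.0001*181) = 735.565 m/s
E = 0.5*m*v^2 = 0.5*0.024*735.565^2 = 6493 J

6493 J


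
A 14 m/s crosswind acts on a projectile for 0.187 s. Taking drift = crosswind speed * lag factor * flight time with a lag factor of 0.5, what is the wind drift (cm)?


drift = v_wind * lag * t = 14 * 0.5 * 0.187 = 1.309 m ≈ 130.9 cm

130.9 cm


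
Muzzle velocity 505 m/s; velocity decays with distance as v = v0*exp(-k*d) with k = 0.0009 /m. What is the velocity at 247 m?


v = v0*exp(-k*d) = 505*exp(-0.0009*247) = 404.3 m/s

404.3 m/s


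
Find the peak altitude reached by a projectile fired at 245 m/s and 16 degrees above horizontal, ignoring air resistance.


H = (v0*sin(theta))^2 / (2g) = (245*sin(16°))^2 / (2*9.81) = 232.4 m

232.4 m


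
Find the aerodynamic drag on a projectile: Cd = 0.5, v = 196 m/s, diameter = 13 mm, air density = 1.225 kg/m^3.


A = pi*(d/2)^2 = pi*(13/2000)^2 = 1.32732e-04 m^2
Fd = 0.5*Cd*rho*A*v^2 = 0.5*0.5*1.225*1.32732e-04*196^2 = 1.562 N

1.562 N


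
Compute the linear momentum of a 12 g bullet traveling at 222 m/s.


p = m*v = 0.012*222 = 2.664 kg·m/s

2.664 kg·m/s


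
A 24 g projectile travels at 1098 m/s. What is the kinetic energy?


E = 0.5*m*v^2 = 0.5*0.024*1098^2 = 14467 J

14467 J


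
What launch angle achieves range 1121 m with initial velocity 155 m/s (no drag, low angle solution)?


sin(2*theta) = R*g/v0^2 = 1121*9.81/155^2 = 0.457732, theta = arcsin(0.457732)/2 = 13.62°

13.62 degrees


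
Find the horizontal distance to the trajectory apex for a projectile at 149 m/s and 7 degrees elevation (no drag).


R = v0^2*sin(2*theta)/g = 149^2*sin(2*7°)/9.81 = 547.493 m
apex_dist = R/2 = 547.493/2 = 273.7 m

273.7 m


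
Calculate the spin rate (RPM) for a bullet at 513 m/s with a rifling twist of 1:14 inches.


twist_m = 14*0.0254 = 0.3556 m
spin = v/twist = 513/0.3556 = 1442.632 rev/s
RPM = spin*60 = 1442.632*60 ≈ 86558 RPM

86558 RPM


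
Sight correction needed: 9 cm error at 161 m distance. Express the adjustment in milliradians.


1 mrad subtends 1 cm per 10 m of range, so adj = error_cm / (dist_m / 10) = 9 / (161/10) = 0.559 mrad

0.559 mrad


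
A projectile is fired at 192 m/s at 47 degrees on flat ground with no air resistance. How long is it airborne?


T = 2*v0*sin(theta)/g = 2*192*sin(47°)/9.81 = 28.63 s

28.63 s


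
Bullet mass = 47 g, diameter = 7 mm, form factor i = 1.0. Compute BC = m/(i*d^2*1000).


BC = m/(i*d^2*1000) = 47/(1.0 * 7^2 * 1000) = 0.0009592

0.0009592


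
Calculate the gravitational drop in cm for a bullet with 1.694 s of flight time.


drop = 0.5*g*t^2 = 0.5*9.81*1.694^2 = 14.0756 m ≈ 1408 cm

1408 cm


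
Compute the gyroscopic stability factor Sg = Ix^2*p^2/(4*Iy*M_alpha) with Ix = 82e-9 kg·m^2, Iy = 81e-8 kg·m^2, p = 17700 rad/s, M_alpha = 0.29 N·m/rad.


Sg = Ix^2 * p^2 / (4 * Iy * M_alpha) = (82e-9)^2 * 17700^2 / (4 * 81e-8 * 0.29) = 2.242

2.242


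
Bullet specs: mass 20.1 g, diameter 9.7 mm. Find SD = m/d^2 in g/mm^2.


SD = m/d^2 = 20.1/9.7^2 = 0.2136 g/mm^2

0.2136 g/mm^2


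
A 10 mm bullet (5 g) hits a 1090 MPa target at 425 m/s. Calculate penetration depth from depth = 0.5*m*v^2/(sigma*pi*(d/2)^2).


A = pi*(d/2)^2 = pi*(10/2)^2 = 78.5398 mm^2
E = 0.5*m*v^2 = 0.5*0.005*425^2 = 451.562 J
depth = E/(sigma*A) = 451.562 J / (1090 MPa * 78.5398 mm^2) = 451.562/(1090 * 78.5398) m = 0.00527475 m ≈ 5.275 mm

5.275 mm


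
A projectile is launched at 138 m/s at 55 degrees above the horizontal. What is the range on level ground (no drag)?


R = v0^2 * sin(2*theta) / g = 138^2 * sin(2*55°) / 9.81 = 1824 m

1824 m


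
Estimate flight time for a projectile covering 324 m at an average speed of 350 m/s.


t = d/v = 324/350 = 0.9257 s

0.9257 s


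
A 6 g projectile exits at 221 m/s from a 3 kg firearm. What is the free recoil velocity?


v_recoil = m_p * v_p / m_gun = 0.006 * 221 / 3 = 0.442 m/s

0.442 m/s


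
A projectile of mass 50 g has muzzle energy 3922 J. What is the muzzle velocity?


v = sqrt(2*E/m) = sqrt(2*3922/0.05) = 396.1 m/s

396.1 m/s


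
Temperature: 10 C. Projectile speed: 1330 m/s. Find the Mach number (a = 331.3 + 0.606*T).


a = 331.3 + 0.606*(10) = 337.36 m/s
M = v/a = 1330/337.36 = 3.942

3.942


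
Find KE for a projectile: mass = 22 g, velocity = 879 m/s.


E = 0.5*m*v^2 = 0.5*0.022*879^2 = 8499 J

8499 J


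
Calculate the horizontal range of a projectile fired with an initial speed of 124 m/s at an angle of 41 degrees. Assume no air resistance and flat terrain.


R = v0^2 * sin(2*theta) / g = 124^2 * sin(2*41°) / 9.81 = 1552 m

1552 m


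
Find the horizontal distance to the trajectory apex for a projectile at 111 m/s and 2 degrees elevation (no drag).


R = v0^2*sin(2*theta)/g = 111^2*sin(2*2°)/9.81 = 87.6116 m
apex_dist = R/2 = 87.6116/2 = 43.81 m

43.81 m


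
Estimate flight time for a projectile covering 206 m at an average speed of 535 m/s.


t = d/v = 206/535 = 0.385 s

0.385 s


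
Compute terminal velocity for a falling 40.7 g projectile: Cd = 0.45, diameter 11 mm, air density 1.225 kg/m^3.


A = pi*(d/2)^2 = pi*(11/2000)^2 = 9.50332e-05 m^2
vt = sqrt(2mg/(Cd*rho*A)) = sqrt(2*0.0407*9.81/(0.45 * 1.225 * 9.50332e-05)) = 123.5 m/s

123.5 m/s


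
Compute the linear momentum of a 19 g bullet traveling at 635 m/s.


p = m*v = 0.019*635 = 12.06 kg·m/s

12.06 kg·m/s


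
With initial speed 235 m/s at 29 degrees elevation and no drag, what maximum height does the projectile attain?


H = (v0*sin(theta))^2 / (2g) = (235*sin(29°))^2 / (2*9.81) = 661.6 m

661.6 m


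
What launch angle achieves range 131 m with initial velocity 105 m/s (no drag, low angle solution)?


sin(2*theta) = R*g/v0^2 = 131*9.81/105^2 = 0.116563, theta = arcsin(0.116563)/2 = 3.347°

3.347 degrees


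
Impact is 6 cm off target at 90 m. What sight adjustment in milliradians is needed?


1 mrad subtends 1 cm per 10 m of range, so adj = error_cm / (dist_m / 10) = 6 / (90/10) = 0.6667 mrad

0.6667 mrad


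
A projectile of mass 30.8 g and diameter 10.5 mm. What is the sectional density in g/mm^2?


SD = m/d^2 = 30.8/10.5^2 = 0.2794 g/mm^2

0.2794 g/mm^2


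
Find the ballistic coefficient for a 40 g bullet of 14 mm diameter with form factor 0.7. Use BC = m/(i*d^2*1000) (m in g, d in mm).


BC = m/(i*d^2*1000) = 40/(0.7 * 14^2 * 1000) = 0.0002915

0.0002915


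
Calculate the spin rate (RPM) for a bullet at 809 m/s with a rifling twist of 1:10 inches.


twist_m = 10*0.0254 = 0.254 m
spin = v/twist = 809/0.254 = 3185.039 rev/s
RPM = spin*60 = 3185.039*60 ≈ 191102 RPM

191102 RPM


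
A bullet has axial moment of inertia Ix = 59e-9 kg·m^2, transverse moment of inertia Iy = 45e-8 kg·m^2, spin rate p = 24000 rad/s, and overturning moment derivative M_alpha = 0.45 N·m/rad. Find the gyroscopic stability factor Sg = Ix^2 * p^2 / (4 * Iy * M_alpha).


Sg = Ix^2 * p^2 / (4 * Iy * M_alpha) = (59e-9)^2 * 24000^2 / (4 * 45e-8 * 0.45) = 2.475

2.475


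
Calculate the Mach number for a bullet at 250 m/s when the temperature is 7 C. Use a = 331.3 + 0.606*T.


a = 331.3 + 0.606*(7) = 335.542 m/s
M = v/a = 250/335.542 = 0.7451

0.7451


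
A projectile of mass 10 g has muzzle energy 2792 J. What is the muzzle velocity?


v = sqrt(2*E/m) = sqrt(2*2792/0.01) = 747.3 m/s

747.3 m/s


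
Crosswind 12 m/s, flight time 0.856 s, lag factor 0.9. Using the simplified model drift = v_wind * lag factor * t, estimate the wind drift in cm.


drift = v_wind * lag * t = 12 * 0.9 * 0.856 = 9.2448 m ≈ 924.5 cm

924.5 cm


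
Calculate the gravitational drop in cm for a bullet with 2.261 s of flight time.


drop = 0.5*g*t^2 = 0.5*9.81*2.261^2 = 25.075 m ≈ 2507 cm

2507 cm


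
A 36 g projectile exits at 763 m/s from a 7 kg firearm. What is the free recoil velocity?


v_recoil = m_p * v_p / m_gun = 0.036 * 763 / 7 = 3.924 m/s

3.924 m/s


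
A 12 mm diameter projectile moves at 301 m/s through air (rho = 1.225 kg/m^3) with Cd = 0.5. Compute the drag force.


A = pi*(d/2)^2 = pi*(12/2000)^2 = 1.13097e-04 m^2
Fd = 0.5*Cd*rho*A*v^2 = 0.5*0.5*1.225*1.13097e-04*301^2 = 3.138 N

3.138 N


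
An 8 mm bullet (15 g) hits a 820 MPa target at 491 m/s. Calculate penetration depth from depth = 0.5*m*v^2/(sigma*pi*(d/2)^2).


A = pi*(d/2)^2 = pi*(8/2)^2 = 50.2655 mm^2
E = 0.5*m*v^2 = 0.5*0.015*491^2 = 1808.11 J
depth = E/(sigma*A) = 1808.11 J / (820 MPa * 50.2655 mm^2) = 1808.11/(820 * 50.2655) m = 0.0438673 m ≈ 43.87 mm

43.87 mm


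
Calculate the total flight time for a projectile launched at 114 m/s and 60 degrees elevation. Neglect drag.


T = 2*v0*sin(theta)/g = 2*114*sin(60°)/9.81 = 20.13 s

20.13 s


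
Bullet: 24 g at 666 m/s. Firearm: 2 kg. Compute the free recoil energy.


v_r = m_p*v_p/m_gun = 0.024*666/2 = 7.992 m/s, E_r = 0.5*m_gun*v_r^2 = 0.5*2*7.992^2 = 63.87 J

63.87 J


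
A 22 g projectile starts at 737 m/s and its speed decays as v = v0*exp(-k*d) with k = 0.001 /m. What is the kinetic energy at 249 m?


v = v0*exp(-k*d) = 737*exp(-0.001*249) = 574.55 m/s
E = 0.5*m*v^2 = 0.5*0.022*574.55^2 = 3631 J

3631 J


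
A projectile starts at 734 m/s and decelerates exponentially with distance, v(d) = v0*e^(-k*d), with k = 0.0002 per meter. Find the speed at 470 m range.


v = v0*exp(-k*d) = 734*exp(-0.0002*470) = 668.1 m/s

668.1 m/s


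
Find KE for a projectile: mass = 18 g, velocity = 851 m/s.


E = 0.5*m*v^2 = 0.5*0.018*851^2 = 6518 J

6518 J


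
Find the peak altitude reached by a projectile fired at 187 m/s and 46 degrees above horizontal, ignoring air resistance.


H = (v0*sin(theta))^2 / (2g) = (187*sin(46°))^2 / (2*9.81) = 922.3 m

922.3 m


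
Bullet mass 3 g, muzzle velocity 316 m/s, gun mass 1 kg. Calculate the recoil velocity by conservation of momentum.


v_recoil = m_p * v_p / m_gun = 0.003 * 316 / 1 = 0.948 m/s

0.948 m/s


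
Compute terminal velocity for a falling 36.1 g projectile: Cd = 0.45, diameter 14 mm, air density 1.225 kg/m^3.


A = pi*(d/2)^2 = pi*(14/2000)^2 = 1.53938e-04 m^2
vt = sqrt(2mg/(Cd*rho*A)) = sqrt(2*0.0361*9.81/(0.45 * 1.225 * 1.53938e-04)) = 91.36 m/s

91.36 m/s


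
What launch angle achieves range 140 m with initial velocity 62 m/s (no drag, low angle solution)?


sin(2*theta) = R*g/v0^2 = 140*9.81/62^2 = 0.357284, theta = arcsin(0.357284)/2 = 10.47°

10.47 degrees


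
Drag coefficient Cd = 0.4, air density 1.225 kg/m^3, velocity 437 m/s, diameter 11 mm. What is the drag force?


A = pi*(d/2)^2 = pi*(11/2000)^2 = 9.50332e-05 m^2
Fd = 0.5*Cd*rho*A*v^2 = 0.5*0.4*1.225*9.50332e-05*437^2 = 4.446 N

4.446 N


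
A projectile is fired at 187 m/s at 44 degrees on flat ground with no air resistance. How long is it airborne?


T = 2*v0*sin(theta)/g = 2*187*sin(44°)/9.81 = 26.48 s

26.48 s


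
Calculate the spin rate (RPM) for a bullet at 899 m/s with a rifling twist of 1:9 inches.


twist_m = 9*0.0254 = 0.2286 m
spin = v/twist = 899/0.2286 = 3932.633 rev/s
RPM = spin*60 = 3932.633*60 ≈ 235958 RPM

235958 RPM


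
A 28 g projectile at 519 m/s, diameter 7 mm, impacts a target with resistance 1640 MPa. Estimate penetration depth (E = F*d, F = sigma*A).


A = pi*(d/2)^2 = pi*(7/2)^2 = 38.4845 mm^2
E = 0.5*m*v^2 = 0.5*0.028*519^2 = 3771.05 J
depth = E/(sigma*A) = 3771.05 J / (1640 MPa * 38.4845 mm^2) = 3771.05/(1640 * 38.4845) m = 0.0597493 m ≈ 59.75 mm

59.75 mm


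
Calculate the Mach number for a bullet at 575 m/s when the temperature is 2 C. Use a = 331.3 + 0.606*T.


a = 331.3 + 0.606*(2) = 332.512 m/s
M = v/a = 575/332.512 = 1.729

1.729


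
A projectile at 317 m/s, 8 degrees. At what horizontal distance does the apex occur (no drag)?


R = v0^2*sin(2*theta)/g = 317^2*sin(2*8°)/9.81 = 2823.5 m
apex_dist = R/2 = 2823.5/2 = 1412 m

1412 m


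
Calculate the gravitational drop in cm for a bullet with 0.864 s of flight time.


drop = 0.5*g*t^2 = 0.5*9.81*0.864^2 = 3.66156 m ≈ 366.2 cm

366.2 cm


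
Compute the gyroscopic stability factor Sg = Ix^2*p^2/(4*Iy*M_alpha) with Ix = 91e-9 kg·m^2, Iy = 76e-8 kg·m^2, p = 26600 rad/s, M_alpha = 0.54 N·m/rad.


Sg = Ix^2 * p^2 / (4 * Iy * M_alpha) = (91e-9)^2 * 26600^2 / (4 * 76e-8 * 0.54) = 3.569

3.569


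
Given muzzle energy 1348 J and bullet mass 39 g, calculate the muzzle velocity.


v = sqrt(2*E/m) = sqrt(2*1348/0.039) = 262.9 m/s

262.9 m/s


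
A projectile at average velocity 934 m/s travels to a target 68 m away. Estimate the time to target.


t = d/v = 68/934 = 0.07281 s

0.07281 s


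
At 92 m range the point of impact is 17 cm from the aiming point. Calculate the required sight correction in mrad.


1 mrad subtends 1 cm per 10 m of range, so adj = error_cm / (dist_m / 10) = 17 / (92/10) = 1.848 mrad

1.848 mrad


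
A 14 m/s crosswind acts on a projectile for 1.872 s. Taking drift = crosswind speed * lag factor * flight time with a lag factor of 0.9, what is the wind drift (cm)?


drift = v_wind * lag * t = 14 * 0.9 * 1.872 = 23.5872 m ≈ 2359 cm

2359 cm


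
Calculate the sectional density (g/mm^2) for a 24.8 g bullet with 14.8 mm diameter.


SD = m/d^2 = 24.8/14.8^2 = 0.1132 g/mm^2

0.1132 g/mm^2


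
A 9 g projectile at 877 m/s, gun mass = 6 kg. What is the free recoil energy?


v_r = m_p*v_p/m_gun = 0.009*877/6 = 1.3155 m/s, E_r = 0.5*m_gun*v_r^2 = 0.5*6*1.3155^2 = 5.192 J

5.192 J


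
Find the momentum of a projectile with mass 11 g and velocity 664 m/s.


p = m*v = 0.011*664 = 7.304 kg·m/s

7.304 kg·m/s


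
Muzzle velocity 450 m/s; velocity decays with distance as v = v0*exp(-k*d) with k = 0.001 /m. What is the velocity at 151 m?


v = v0*exp(-k*d) = 450*exp(-0.001*151) = 386.9 m/s

386.9 m/s


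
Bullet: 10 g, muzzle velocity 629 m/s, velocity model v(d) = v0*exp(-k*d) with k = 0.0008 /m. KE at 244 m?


v = v0*exp(-k*d) = 629*exp(-0.0008*244) = 517.459 m/s
E = 0.5*m*v^2 = 0.5*0.01*517.459^2 = 1339 J

1339 J


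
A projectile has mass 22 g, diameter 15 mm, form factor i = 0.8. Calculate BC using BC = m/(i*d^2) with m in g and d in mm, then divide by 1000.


BC = m/(i*d^2*1000) = 22/(0.8 * 15^2 * 1000) = 0.0001222

0.0001222


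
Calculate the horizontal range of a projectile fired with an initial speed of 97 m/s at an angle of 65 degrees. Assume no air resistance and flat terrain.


R = v0^2 * sin(2*theta) / g = 97^2 * sin(2*65°) / 9.81 = 734.7 m

734.7 m


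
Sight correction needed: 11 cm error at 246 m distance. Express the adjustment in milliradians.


1 mrad subtends 1 cm per 10 m of range, so adj = error_cm / (dist_m / 10) = 11 / (246/10) = 0.4472 mrad

0.4472 mrad


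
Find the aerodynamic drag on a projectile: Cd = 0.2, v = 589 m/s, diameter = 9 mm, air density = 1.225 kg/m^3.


A = pi*(d/2)^2 = pi*(9/2000)^2 = 6.36173e-05 m^2
Fd = 0.5*Cd*rho*A*v^2 = 0.5*0.2*1.225*6.36173e-05*589^2 = 2.704 N

2.704 N


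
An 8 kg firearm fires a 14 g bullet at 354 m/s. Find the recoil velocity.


v_recoil = m_p * v_p / m_gun = 0.014 * 354 / 8 = 0.6195 m/s

0.6195 m/s


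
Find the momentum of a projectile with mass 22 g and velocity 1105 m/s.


p = m*v = 0.022*1105 = 24.31 kg·m/s

24.31 kg·m/s


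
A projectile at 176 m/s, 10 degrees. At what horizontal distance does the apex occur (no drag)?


R = v0^2*sin(2*theta)/g = 176^2*sin(2*10°)/9.81 = 1079.96 m
apex_dist = R/2 = 1079.96/2 = 540 m

540 m


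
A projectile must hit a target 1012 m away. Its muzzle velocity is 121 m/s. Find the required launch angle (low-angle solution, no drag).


sin(2*theta) = R*g/v0^2 = 1012*9.81/121^2 = 0.678077, theta = arcsin(0.678077)/2 = 21.35°

21.35 degrees


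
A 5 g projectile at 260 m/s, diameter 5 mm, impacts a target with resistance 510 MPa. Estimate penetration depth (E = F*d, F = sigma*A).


A = pi*(d/2)^2 = pi*(5/2)^2 = 19.635 mm^2
E = 0.5*m*v^2 = 0.5*0.005*260^2 = 169 J
depth = E/(sigma*A) = 169 J / (510 MPa * 19.635 mm^2) = 169/(510 * 19.635) m = 0.0168767 m ≈ 16.88 mm

16.88 mm


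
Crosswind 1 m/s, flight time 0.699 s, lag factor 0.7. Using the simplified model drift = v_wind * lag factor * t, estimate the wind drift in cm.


drift = v_wind * lag * t = 1 * 0.7 * 0.699 = 0.4893 m ≈ 48.93 cm

48.93 cm


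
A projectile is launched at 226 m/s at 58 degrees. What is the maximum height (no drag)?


H = (v0*sin(theta))^2 / (2g) = (226*sin(58°))^2 / (2*9.81) = 1872 m

1872 m


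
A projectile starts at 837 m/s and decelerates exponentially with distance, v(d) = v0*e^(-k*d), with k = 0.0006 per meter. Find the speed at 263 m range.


v = v0*exp(-k*d) = 837*exp(-0.0006*263) = 714.8 m/s

714.8 m/s


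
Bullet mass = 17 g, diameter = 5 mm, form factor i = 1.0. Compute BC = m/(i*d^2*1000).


BC = m/(i*d^2*1000) = 17/(1.0 * 5^2 * 1000) = 0.00068

0.00068


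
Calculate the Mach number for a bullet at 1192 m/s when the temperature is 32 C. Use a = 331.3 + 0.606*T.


a = 331.3 + 0.606*(32) = 350.692 m/s
M = v/a = 1192/350.692 = 3.399

3.399


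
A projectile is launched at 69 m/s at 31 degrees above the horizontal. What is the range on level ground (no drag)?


R = v0^2 * sin(2*theta) / g = 69^2 * sin(2*31°) / 9.81 = 428.5 m

428.5 m


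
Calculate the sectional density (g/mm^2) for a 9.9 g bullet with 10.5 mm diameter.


SD = m/d^2 = 9.9/10.5^2 = 0.0898 g/mm^2

0.0898 g/mm^2


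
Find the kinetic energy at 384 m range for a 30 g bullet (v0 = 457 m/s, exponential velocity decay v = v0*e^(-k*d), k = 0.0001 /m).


v = v0*exp(-k*d) = 457*exp(-0.0001*384) = 439.784 m/s
E = 0.5*m*v^2 = 0.5*0.03*439.784^2 = 2901 J

2901 J
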